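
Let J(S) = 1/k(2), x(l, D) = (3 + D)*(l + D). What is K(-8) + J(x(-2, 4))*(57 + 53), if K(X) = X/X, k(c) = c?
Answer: 56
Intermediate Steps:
K(X) = 1
x(l, D) = (3 + D)*(D + l)
J(S) = 1/2
K(-8) + J(x(-2, 4))*(57 + 53) = 1 + (57 + 53)/2 = 1 + (1/2)*110 = 1 + 55 = 56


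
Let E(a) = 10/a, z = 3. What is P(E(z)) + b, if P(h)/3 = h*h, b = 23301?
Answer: 70003/3 ≈ 23334.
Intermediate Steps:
P(h) = 3*h**2 (P(h) = 3*(h*h) = 3*h**2)
P(E(z)) + b = 3*(10/3)**2 + 23301 = 3*(100/9) + 23301 = 100/3 + 23301 = 70003/3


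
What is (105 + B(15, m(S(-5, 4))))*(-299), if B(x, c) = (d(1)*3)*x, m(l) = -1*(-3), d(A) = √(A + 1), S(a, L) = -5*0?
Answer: -31395 - 13455*√2 ≈ -50423.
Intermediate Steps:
S(a, L) = 0
d(A) = √(1 + A)
m(l) = 3
B(x, c) = 3*x*√2 (B(x, c) = (√(1 + 1)*3)*x = (√2*3)*x = (3*√2)*x = 3*x*√2)
(105 + B(15, m(S(-5, 4))))*(-299) = (105 + 3*15*√2)*(-299) = (105 + 45*√2)*(-299) = -31395 - 13455*√2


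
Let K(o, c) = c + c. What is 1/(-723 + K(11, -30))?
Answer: -1/783 ≈ -0.0012771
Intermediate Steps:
K(o, c) = 2*c
1/(-723 + K(11, -30)) = 1/(-723 + 2*(-30)) = 1/(-723 - 60) = 1/(-783) = -1/783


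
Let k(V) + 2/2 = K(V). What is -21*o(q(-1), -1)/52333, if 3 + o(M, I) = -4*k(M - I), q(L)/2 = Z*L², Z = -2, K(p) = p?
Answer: -273/52333 ≈ -0.0052166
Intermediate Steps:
k(V) = -1 + V
q(L) = -4*L² (q(L) = 2*(-2*L²) = -4*L²)
o(M, I) = 1 - 4*M + 4*I (o(M, I) = -3 - 4*(-1 + (M - I)) = -3 - 4*(-1 + M - I) = -3 + (4 - 4*M + 4*I) = 1 - 4*M + 4*I)
-21*o(q(-1), -1)/52333 = -21*(1 - (-16)*(-1)² + 4*(-1))/52333 = -21*(1 - (-16) - 4)*(1/52333) = -21*(1 - 4*(-4) - 4)*(1/52333) = -21*(1 + 16 - 4)*(1/52333) = -21*13*(1/52333) = -273*1/52333 = -273/52333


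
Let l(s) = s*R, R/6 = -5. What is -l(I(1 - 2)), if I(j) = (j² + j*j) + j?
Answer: 30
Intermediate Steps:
R = -30 (R = 6*(-5) = -30)
I(j) = j + 2*j² (I(j) = (j² + j²) + j = 2*j² + j = j + 2*j²)
l(s) = -30*s (l(s) = s*(-30) = -30*s)
-l(I(1 - 2)) = -(-30)*(1 - 2)*(1 + 2*(1 - 2)) = -(-30)*(-(1 + 2*(-1))) = -(-30)*(-(1 - 2)) = -(-30)*(-1*(-1)) = -(-30) = -1*(-30) = 30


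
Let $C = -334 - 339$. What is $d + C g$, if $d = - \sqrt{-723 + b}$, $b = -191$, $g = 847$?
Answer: $-570031 - i \sqrt{914} \approx -5.7003 \cdot 10^{5} - 30.232 i$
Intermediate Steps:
$C = -673$ ($C = -334 - 339 = -673$)
$d = - i \sqrt{914}$ ($d = - \sqrt{-723 - 191} = - \sqrt{-914} = - i \sqrt{914} \approx - 30.232 i$)
$d + C g = - i \sqrt{914} - 570031 = -570031 - i \sqrt{914}$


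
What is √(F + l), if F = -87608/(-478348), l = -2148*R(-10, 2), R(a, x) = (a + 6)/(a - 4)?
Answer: I*√429932852181742/837109 ≈ 24.77*I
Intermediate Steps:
R(a, x) = (6 + a)/(-4 + a)
l = -4296/7 (l = -2148*(6 - 10)/(-4 - 10) = -2148*(-4)/(-14) = -(-1074)*(-4)/7 = -2148*2/7 = -4296/7 ≈ -613.71)
F = 21902/119587 (F = -87608*(-1/478348) = 21902/119587 ≈ 0.18315)
√(F + l) = √(21902/119587 - 4296/7) = √(-513592438/837109) = I*√429932852181742/837109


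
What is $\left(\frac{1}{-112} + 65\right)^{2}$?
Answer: $\frac{52983841}{12544} \approx 4223.8$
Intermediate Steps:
$\left(\frac{1}{-112} + 65\right)^{2} = \left(- \frac{1}{112} + 65\right)^{2} = \left(\frac{7279}{112}\right)^{2} = \frac{52983841}{12544}$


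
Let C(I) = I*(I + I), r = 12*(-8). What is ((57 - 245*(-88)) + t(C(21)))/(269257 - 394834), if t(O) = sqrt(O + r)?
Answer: -21617/125577 - sqrt(786)/125577 ≈ -0.17236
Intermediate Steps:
r = -96
C(I) = 2*I**2 (C(I) = I*(2*I) = 2*I**2)
t(O) = sqrt(-96 + O) (t(O) = sqrt(O - 96) = sqrt(-96 + O))
((57 - 245*(-88)) + t(C(21)))/(269257 - 394834) = ((57 - 245*(-88)) + sqrt(-96 + 2*21**2))/(269257 - 394834) = ((57 + 21560) + sqrt(-96 + 2*441))/(-125577) = (21617 + sqrt(-96 + 882))*(-1/125577) = (21617 + sqrt(786))*(-1/125577) = -21617/125577 - sqrt(786)/125577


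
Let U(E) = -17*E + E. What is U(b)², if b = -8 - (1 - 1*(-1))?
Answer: 25600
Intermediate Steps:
b = -10 (b = -8 - (1 + 1) = -8 - 1*2 = -8 - 2 = -10)
U(E) = -16*E
U(b)² = (-16*(-10))² = 160² = 25600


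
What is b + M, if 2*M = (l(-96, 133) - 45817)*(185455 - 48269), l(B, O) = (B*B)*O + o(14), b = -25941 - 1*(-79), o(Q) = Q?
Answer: 80934569663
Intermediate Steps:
b = -25862 (b = -25941 + 79 = -25862)
l(B, O) = 14 + O*B² (l(B, O) = (B*B)*O + 14 = B²*O + 14 = O*B² + 14 = 14 + O*B²)
M = 80934595525 (M = (((14 + 133*(-96)²) - 45817)*(185455 - 48269))/2 = (((14 + 133*9216) - 45817)*137186)/2 = (((14 + 1225728) - 45817)*137186)/2 = ((1225742 - 45817)*137186)/2 = (1179925*137186)/2 = (½)*161869191050 = 80934595525)
b + M = -25862 + 80934595525 = 80934569663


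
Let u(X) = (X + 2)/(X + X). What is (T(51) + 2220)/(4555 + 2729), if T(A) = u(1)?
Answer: 1481/4856 ≈ 0.30498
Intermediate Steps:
u(X) = (2 + X)/(2*X) (u(X) = (2 + X)/((2*X)) = (2 + X)*(1/(2*X)) = (2 + X)/(2*X))
T(A) = 3/2 (T(A) = (½)*(2 + 1)/1 = (½)*1*3 = 3/2)
(T(51) + 2220)/(4555 + 2729) = (3/2 + 2220)/(4555 + 2729) = (4443/2)/7284 = (4443/2)*(1/7284) = 1481/4856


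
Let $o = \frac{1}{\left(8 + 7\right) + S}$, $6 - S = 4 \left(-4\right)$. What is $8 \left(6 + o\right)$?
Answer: $\frac{1784}{37} \approx 48.216$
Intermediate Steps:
$S = 22$ ($S = 6 - 4 \left(-4\right) = 6 - -16 = 6 + 16 = 22$)
$o = \frac{1}{37}$ ($o = \frac{1}{\left(8 + 7\right) + 22} = \frac{1}{15 + 22} = \frac{1}{37} \approx 0.027027$)
$8 \left(6 + o\right) = 8 \left(6 + \frac{1}{37}\right) = 8 \cdot \frac{223}{37} = \frac{1784}{37}$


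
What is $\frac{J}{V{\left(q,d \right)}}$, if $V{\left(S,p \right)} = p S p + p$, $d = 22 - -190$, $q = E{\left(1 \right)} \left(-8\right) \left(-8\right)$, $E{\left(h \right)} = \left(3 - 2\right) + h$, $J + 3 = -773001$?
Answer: $- \frac{193251}{1438261} \approx -0.13436$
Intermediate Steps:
$J = -773004$ ($J = -3 - 773001 = -773004$)
$E{\left(h \right)} = 1 + h$
$q = 128$ ($q = \left(1 + 1\right) \left(-8\right) \left(-8\right) = 2 \left(-8\right) \left(-8\right) = \left(-16\right) \left(-8\right) = 128$)
$d = 212$ ($d = 22 + 190 = 212$)
$V{\left(S,p \right)} = p + S p^{2}$ ($V{\left(S,p \right)} = S p p + p = S p^{2} + p = p + S p^{2}$)
$\frac{J}{V{\left(q,d \right)}} = - \frac{773004}{212 \left(1 + 128 \cdot 212\right)} = - \frac{773004}{212 \left(1 + 27136\right)} = - \frac{773004}{212 \cdot 27137} = - \frac{773004}{5753044} = \left(-773004\right) \frac{1}{5753044} = - \frac{193251}{1438261}$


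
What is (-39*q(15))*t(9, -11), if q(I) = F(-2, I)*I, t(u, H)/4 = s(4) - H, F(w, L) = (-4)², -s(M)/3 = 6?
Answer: 262080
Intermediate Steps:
s(M) = -18 (s(M) = -3*6 = -18)
F(w, L) = 16
t(u, H) = -72 - 4*H (t(u, H) = 4*(-18 - H) = -72 - 4*H)
q(I) = 16*I
(-39*q(15))*t(9, -11) = (-624*15)*(-72 - 4*(-11)) = (-39*240)*(-72 + 44) = -9360*(-28) = 262080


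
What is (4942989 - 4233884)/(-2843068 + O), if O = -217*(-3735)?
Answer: -709105/2032573 ≈ -0.34887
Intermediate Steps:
O = 810495
(4942989 - 4233884)/(-2843068 + O) = (4942989 - 4233884)/(-2843068 + 810495) = 709105/(-2032573) = 709105*(-1/2032573) = -709105/2032573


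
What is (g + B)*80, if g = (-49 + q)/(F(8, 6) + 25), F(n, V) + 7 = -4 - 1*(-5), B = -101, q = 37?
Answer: -154480/19 ≈ -8130.5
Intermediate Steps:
F(n, V) = -6 (F(n, V) = -7 + (-4 - 1*(-5)) = -7 + (-4 + 5) = -7 + 1 = -6)
g = -12/19 (g = (-49 + 37)/(-6 + 25) = -12/19 ≈ -0.63158)
(g + B)*80 = (-12/19 - 101)*80 = -1931/19*80 = -154480/19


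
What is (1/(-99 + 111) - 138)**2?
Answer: 2739025/144 ≈ 19021.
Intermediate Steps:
(1/(-99 + 111) - 138)**2 = (1/12 - 138)**2 = (-1655/12)**2 = 2739025/144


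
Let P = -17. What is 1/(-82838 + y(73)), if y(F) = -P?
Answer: -1/82821 ≈ -1.2074e-5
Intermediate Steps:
y(F) = 17 (y(F) = -1*(-17) = 17)
1/(-82838 + y(73)) = 1/(-82838 + 17) = 1/(-82821) = -1/82821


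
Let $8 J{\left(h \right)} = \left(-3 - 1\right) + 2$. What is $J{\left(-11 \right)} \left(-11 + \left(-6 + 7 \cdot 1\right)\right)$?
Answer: $\frac{5}{2} \approx 2.5$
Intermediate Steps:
$J{\left(h \right)} = - \frac{1}{4}$ ($J{\left(h \right)} = \frac{\left(-3 - 1\right) + 2}{8} = \frac{-4 + 2}{8} = \frac{1}{8} \left(-2\right) = - \frac{1}{4}$)
$J{\left(-11 \right)} \left(-11 + \left(-6 + 7 \cdot 1\right)\right) = - \frac{-11 + \left(-6 + 7 \cdot 1\right)}{4} = - \frac{-11 + \left(-6 + 7\right)}{4} = - \frac{-11 + 1}{4} = \left(- \frac{1}{4}\right) \left(-10\right) = \frac{5}{2}$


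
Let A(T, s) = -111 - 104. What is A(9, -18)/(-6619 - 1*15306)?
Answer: 43/4385 ≈ 0.0098062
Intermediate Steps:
A(T, s) = -215
A(9, -18)/(-6619 - 1*15306) = -215/(-6619 - 1*15306) = -215/(-6619 - 15306) = -215/(-21925) = -215*(-1/21925) = 43/4385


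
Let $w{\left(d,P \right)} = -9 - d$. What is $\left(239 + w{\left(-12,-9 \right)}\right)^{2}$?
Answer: $58564$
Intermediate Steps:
$\left(239 + w{\left(-12,-9 \right)}\right)^{2} = \left(239 - -3\right)^{2} = \left(239 + \left(-9 + 12\right)\right)^{2} = \left(239 + 3\right)^{2} = 242^{2} = 58564$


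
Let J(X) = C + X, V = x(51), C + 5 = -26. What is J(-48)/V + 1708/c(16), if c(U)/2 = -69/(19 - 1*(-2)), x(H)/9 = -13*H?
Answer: -35668909/137241 ≈ -259.90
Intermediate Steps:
C = -31 (C = -5 - 26 = -31)
x(H) = -117*H (x(H) = 9*(-13*H) = -117*H)
V = -5967 (V = -117*51 = -5967)
J(X) = -31 + X
c(U) = -46/7 (c(U) = 2*(-69/(19 - 1*(-2))) = 2*(-69/(19 + 2)) = 2*(-69/21) = 2*(-69*1/21) = 2*(-23/7) = -46/7)
J(-48)/V + 1708/c(16) = (-31 - 48)/(-5967) + 1708/(-46/7) = -79*(-1/5967) + 1708*(-7/46) = 79/5967 - 5978/23 = -35668909/137241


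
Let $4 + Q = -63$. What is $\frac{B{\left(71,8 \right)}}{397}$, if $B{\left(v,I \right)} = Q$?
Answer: $- \frac{67}{397} \approx -0.16877$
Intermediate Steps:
$Q = -67$ ($Q = -4 - 63 = -67$)
$B{\left(v,I \right)} = -67$
$\frac{B{\left(71,8 \right)}}{397} = - \frac{67}{397}$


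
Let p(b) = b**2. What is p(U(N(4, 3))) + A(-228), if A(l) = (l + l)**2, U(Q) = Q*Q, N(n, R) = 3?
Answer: 208017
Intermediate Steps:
U(Q) = Q**2
A(l) = 4*l**2 (A(l) = (2*l)**2 = 4*l**2)
p(U(N(4, 3))) + A(-228) = (3**2)**2 + 4*(-228)**2 = 9**2 + 4*51984 = 81 + 207936 = 208017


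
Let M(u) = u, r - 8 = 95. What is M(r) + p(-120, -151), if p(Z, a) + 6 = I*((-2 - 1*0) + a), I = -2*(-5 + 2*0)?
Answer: -1433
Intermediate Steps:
r = 103 (r = 8 + 95 = 103)
I = 10 (I = -2*(-5 + 0) = -2*(-5) = 10)
p(Z, a) = -26 + 10*a (p(Z, a) = -6 + 10*((-2 - 1*0) + a) = -6 + 10*((-2 + 0) + a) = -6 + 10*(-2 + a) = -6 + (-20 + 10*a) = -26 + 10*a)
M(r) + p(-120, -151) = 103 + (-26 + 10*(-151)) = 103 + (-26 - 1510) = 103 - 1536 = -1433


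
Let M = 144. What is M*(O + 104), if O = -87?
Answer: 2448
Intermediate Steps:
M*(O + 104) = 144*(-87 + 104) = 144*17 = 2448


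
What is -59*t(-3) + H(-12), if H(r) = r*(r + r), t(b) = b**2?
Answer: -243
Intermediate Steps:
H(r) = 2*r**2 (H(r) = r*(2*r) = 2*r**2)
-59*t(-3) + H(-12) = -59*(-3)**2 + 2*(-12)**2 = -59*9 + 2*144 = -531 + 288 = -243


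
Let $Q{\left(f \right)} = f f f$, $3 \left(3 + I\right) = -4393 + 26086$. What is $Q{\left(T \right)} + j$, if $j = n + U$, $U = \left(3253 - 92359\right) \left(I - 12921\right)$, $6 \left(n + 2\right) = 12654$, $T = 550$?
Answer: $673657565$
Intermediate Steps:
$I = 7228$ ($I = -3 + \frac{-4393 + 26086}{3} = -3 + \frac{1}{3} \cdot 21693 = -3 + 7231 = 7228$)
$n = 2107$ ($n = -2 + \frac{1}{6} \cdot 12654 = -2 + 2109 = 2107$)
$Q{\left(f \right)} = f^{3}$ ($Q{\left(f \right)} = f^{2} f = f^{3}$)
$U = 507280458$ ($U = \left(3253 - 92359\right) \left(7228 - 12921\right) = \left(-89106\right) \left(-5693\right) = 507280458$)
$j = 507282565$ ($j = 2107 + 507280458 = 507282565$)
$Q{\left(T \right)} + j = 550^{3} + 507282565 = 166375000 + 507282565 = 673657565$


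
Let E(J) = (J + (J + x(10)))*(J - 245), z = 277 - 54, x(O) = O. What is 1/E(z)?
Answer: -1/10032 ≈ -9.9681e-5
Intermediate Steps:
z = 223
E(J) = (-245 + J)*(10 + 2*J) (E(J) = (J + (J + 10))*(J - 245) = (J + (10 + J))*(-245 + J) = (10 + 2*J)*(-245 + J) = (-245 + J)*(10 + 2*J))
1/E(z) = 1/(-2450 - 480*223 + 2*223**2) = 1/(-2450 - 107040 + 2*49729) = 1/(-2450 - 107040 + 99458) = 1/(-10032) = -1/10032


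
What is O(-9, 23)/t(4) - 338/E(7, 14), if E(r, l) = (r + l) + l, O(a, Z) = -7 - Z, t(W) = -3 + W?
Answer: -1388/35 ≈ -39.657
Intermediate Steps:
E(r, l) = r + 2*l (E(r, l) = (l + r) + l = r + 2*l)
O(-9, 23)/t(4) - 338/E(7, 14) = (-7 - 1*23)/(-3 + 4) - 338/(7 + 2*14) = (-7 - 23)/1 - 338/(7 + 28) = -30*1 - 338/35 = -30 - 338*1/35 = -30 - 338/35 = -1388/35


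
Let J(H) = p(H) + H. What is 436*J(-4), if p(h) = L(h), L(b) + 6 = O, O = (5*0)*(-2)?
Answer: -4360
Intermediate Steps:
O = 0 (O = 0*(-2) = 0)
L(b) = -6 (L(b) = -6 + 0 = -6)
p(h) = -6
J(H) = -6 + H
436*J(-4) = 436*(-6 - 4) = 436*(-10) = -4360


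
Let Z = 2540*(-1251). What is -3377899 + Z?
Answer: -6555439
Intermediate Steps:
Z = -3177540
-3377899 + Z = -3377899 - 3177540 = -6555439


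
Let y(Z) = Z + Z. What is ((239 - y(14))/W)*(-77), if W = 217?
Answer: -2321/31 ≈ -74.871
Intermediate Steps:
y(Z) = 2*Z
((239 - y(14))/W)*(-77) = ((239 - 2*14)/217)*(-77) = ((239 - 1*28)*(1/217))*(-77) = ((239 - 28)*(1/217))*(-77) = (211*(1/217))*(-77) = (211/217)*(-77) = -2321/31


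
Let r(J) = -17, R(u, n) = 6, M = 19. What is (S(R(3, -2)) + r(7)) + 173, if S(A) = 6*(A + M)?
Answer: 306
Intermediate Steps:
S(A) = 114 + 6*A (S(A) = 6*(A + 19) = 6*(19 + A) = 114 + 6*A)
(S(R(3, -2)) + r(7)) + 173 = ((114 + 6*6) - 17) + 173 = ((114 + 36) - 17) + 173 = (150 - 17) + 173 = 133 + 173 = 306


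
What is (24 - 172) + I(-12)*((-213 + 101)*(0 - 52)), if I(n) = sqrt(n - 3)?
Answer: -148 + 5824*I*sqrt(15) ≈ -148.0 + 22556.0*I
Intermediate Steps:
I(n) = sqrt(-3 + n)
(24 - 172) + I(-12)*((-213 + 101)*(0 - 52)) = (24 - 172) + sqrt(-3 - 12)*((-213 + 101)*(0 - 52)) = -148 + sqrt(-15)*(-112*(-52)) = -148 + (I*sqrt(15))*5824 = -148 + 5824*I*sqrt(15)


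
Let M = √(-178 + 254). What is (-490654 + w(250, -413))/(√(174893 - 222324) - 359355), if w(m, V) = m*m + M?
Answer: (428154 - 2*√19)/(359355 - I*√47431) ≈ 1.1914 + 0.00072206*I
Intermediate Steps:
M = 2*√19 (M = √76 = 2*√19 ≈ 8.7178)
w(m, V) = m² + 2*√19 (w(m, V) = m*m + 2*√19 = m² + 2*√19)
(-490654 + w(250, -413))/(√(174893 - 222324) - 359355) = (-490654 + (250² + 2*√19))/(√(174893 - 222324) - 359355) = (-490654 + (62500 + 2*√19))/(√(-47431) - 359355) = (-428154 + 2*√19)/(I*√47431 - 359355) = (-428154 + 2*√19)/(-359355 + I*√47431)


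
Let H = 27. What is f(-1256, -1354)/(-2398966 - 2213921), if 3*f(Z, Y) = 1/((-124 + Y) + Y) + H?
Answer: -76463/39191087952 ≈ -1.9510e-6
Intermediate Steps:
f(Z, Y) = 9 + 1/(3*(-124 + 2*Y)) (f(Z, Y) = (1/((-124 + Y) + Y) + 27)/3 = (1/(-124 + 2*Y) + 27)/3 = (27 + 1/(-124 + 2*Y))/3 = 9 + 1/(3*(-124 + 2*Y)))
f(-1256, -1354)/(-2398966 - 2213921) = ((-3347 + 54*(-1354))/(6*(-62 - 1354)))/(-2398966 - 2213921) = ((1/6)*(-3347 - 73116)/(-1416))/(-4612887) = ((1/6)*(-1/1416)*(-76463))*(-1/4612887) = (76463/8496)*(-1/4612887) = -76463/39191087952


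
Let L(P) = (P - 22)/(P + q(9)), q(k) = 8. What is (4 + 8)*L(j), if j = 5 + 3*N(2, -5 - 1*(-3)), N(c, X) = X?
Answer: -276/7 ≈ -39.429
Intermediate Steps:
j = -1 (j = 5 + 3*(-5 - 1*(-3)) = 5 + 3*(-5 + 3) = 5 + 3*(-2) = 5 - 6 = -1)
L(P) = (-22 + P)/(8 + P) (L(P) = (P - 22)/(P + 8) = (-22 + P)/(8 + P))
(4 + 8)*L(j) = (4 + 8)*((-22 - 1)/(8 - 1)) = 12*(-23/7) = -276/7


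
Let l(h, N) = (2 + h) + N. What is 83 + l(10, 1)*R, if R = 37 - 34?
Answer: 122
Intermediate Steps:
l(h, N) = 2 + N + h
R = 3
83 + l(10, 1)*R = 83 + (2 + 1 + 10)*3 = 83 + 13*3 = 83 + 39 = 122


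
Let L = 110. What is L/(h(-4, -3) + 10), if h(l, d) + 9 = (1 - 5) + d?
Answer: -55/3 ≈ -18.333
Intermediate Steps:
h(l, d) = -13 + d (h(l, d) = -9 + ((1 - 5) + d) = -9 + (-4 + d) = -13 + d)
L/(h(-4, -3) + 10) = 110/((-13 - 3) + 10) = 110/(-16 + 10) = 110/(-6) = -⅙*110 = -55/3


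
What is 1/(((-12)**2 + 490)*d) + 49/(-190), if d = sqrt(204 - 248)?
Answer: -49/190 - I*sqrt(11)/13948 ≈ -0.25789 - 0.00023779*I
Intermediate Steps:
d = 2*I*sqrt(11) (d = sqrt(-44) = 2*I*sqrt(11) ≈ 6.6332*I)
1/(((-12)**2 + 490)*d) + 49/(-190) = 1/(((-12)**2 + 490)*((2*I*sqrt(11)))) + 49/(-190) = (-I*sqrt(11)/22)/(144 + 490) + 49*(-1/190) = (-I*sqrt(11)/22)/634 - 49/190 = -I*sqrt(11)/13948 - 49/190 = -49/190 - I*sqrt(11)/13948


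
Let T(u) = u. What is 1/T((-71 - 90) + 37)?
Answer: -1/124 ≈ -0.0080645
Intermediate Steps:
1/T((-71 - 90) + 37) = 1/((-71 - 90) + 37) = 1/(-161 + 37) = 1/(-124) = -1/124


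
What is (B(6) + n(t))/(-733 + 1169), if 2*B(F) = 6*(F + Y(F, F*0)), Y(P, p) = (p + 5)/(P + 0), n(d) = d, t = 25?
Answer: 91/872 ≈ 0.10436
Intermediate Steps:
Y(P, p) = (5 + p)/P
B(F) = 3*F + 15/F (B(F) = (6*(F + (5 + F*0)/F))/2 = (6*(F + (5 + 0)/F))/2 = (6*(F + 5/F))/2 = (6*F + 30/F)/2 = 3*F + 15/F)
(B(6) + n(t))/(-733 + 1169) = ((3*6 + 15/6) + 25)/(-733 + 1169) = ((18 + 15*(⅙)) + 25)/436 = ((18 + 5/2) + 25)*(1/436) = (41/2 + 25)*(1/436) = (91/2)*(1/436) = 91/872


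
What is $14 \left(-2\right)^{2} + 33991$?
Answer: $34047$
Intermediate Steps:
$14 \left(-2\right)^{2} + 33991 = 14 \cdot 4 + 33991 = 56 + 33991 = 34047$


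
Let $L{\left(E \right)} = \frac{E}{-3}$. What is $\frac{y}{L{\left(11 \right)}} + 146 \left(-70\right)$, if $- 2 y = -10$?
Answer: $- \frac{112435}{11} \approx -10221.0$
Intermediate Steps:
$y = 5$ ($y = \left(- \frac{1}{2}\right) \left(-10\right) = 5$)
$L{\left(E \right)} = - \frac{E}{3}$ ($L{\left(E \right)} = E \left(- \frac{1}{3}\right) = - \frac{E}{3}$)
$\frac{y}{L{\left(11 \right)}} + 146 \left(-70\right) = \frac{5}{\left(- \frac{1}{3}\right) 11} + 146 \left(-70\right) = \frac{5}{- \frac{11}{3}} - 10220 = 5 \left(- \frac{3}{11}\right) - 10220 = - \frac{15}{11} - 10220 = - \frac{112435}{11}$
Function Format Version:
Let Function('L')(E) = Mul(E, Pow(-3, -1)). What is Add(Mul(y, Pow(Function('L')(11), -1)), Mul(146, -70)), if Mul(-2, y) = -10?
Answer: Rational(-112435, 11) ≈ -10221.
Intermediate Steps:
y = 5 (y = Mul(Rational(-1, 2), -10) = 5)
Function('L')(E) = Mul(Rational(-1, 3), E) (Function('L')(E) = Mul(E, Rational(-1, 3)) = Mul(Rational(-1, 3), E))
Add(Mul(y, Pow(Function('L')(11), -1)), Mul(146, -70)) = Add(Mul(5, Pow(Mul(Rational(-1, 3), 11), -1)), Mul(146, -70)) = Add(Mul(5, Pow(Rational(-11, 3), -1)), -10220) = Add(Mul(5, Rational(-3, 11)), -10220) = Add(Rational(-15, 11), -10220) = Rational(-112435, 11)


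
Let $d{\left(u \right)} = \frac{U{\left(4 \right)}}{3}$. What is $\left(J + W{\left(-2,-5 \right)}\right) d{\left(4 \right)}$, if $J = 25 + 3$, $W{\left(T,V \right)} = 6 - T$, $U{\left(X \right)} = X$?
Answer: $48$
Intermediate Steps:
$d{\left(u \right)} = \frac{4}{3}$
$J = 28$
$\left(J + W{\left(-2,-5 \right)}\right) d{\left(4 \right)} = \left(28 + \left(6 - -2\right)\right) \frac{4}{3} = \left(28 + \left(6 + 2\right)\right) \frac{4}{3} = \left(28 + 8\right) \frac{4}{3} = 36 \cdot \frac{4}{3} = 48$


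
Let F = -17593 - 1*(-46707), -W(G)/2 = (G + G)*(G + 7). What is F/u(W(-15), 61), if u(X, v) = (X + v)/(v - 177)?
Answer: 3377224/419 ≈ 8060.2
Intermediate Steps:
W(G) = -4*G*(7 + G) (W(G) = -2*(G + G)*(G + 7) = -2*2*G*(7 + G) = -4*G*(7 + G))
F = 29114 (F = -17593 + 46707 = 29114)
u(X, v) = (X + v)/(-177 + v)
F/u(W(-15), 61) = 29114/(((-4*(-15)*(7 - 15) + 61)/(-177 + 61))) = 29114/(((-4*(-15)*(-8) + 61)/(-116))) = 29114/((-(-480 + 61)/116)) = 29114/((-1/116*(-419))) = 29114/(419/116) = 29114*(116/419) = 3377224/419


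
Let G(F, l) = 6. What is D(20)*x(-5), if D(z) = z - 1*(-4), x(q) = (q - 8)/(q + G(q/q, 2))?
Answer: -312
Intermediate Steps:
x(q) = (-8 + q)/(6 + q) (x(q) = (q - 8)/(q + 6) = (-8 + q)/(6 + q))
D(z) = 4 + z (D(z) = z + 4 = 4 + z)
D(20)*x(-5) = (4 + 20)*((-8 - 5)/(6 - 5)) = 24*(-13/1) = 24*(1*(-13)) = 24*(-13) = -312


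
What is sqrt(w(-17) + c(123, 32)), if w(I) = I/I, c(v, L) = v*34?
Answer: sqrt(4183) ≈ 64.676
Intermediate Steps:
c(v, L) = 34*v
w(I) = 1
sqrt(w(-17) + c(123, 32)) = sqrt(1 + 34*123) = sqrt(1 + 4182) = sqrt(4183)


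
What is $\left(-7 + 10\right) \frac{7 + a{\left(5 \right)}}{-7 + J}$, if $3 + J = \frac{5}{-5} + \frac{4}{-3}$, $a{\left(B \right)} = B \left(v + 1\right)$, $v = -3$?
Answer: $\frac{27}{37} \approx 0.72973$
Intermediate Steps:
$a{\left(B \right)} = - 2 B$ ($a{\left(B \right)} = B \left(-3 + 1\right) = B \left(-2\right) = - 2 B$)
$J = - \frac{16}{3}$ ($J = -3 + \left(\frac{5}{-5} + \frac{4}{-3}\right) = -3 + \left(5 \left(- \frac{1}{5}\right) + 4 \left(- \frac{1}{3}\right)\right) = -3 - \frac{7}{3} = - \frac{16}{3} \approx -5.3333$)
$\left(-7 + 10\right) \frac{7 + a{\left(5 \right)}}{-7 + J} = \left(-7 + 10\right) \frac{7 - 10}{-7 - \frac{16}{3}} = 3 \frac{7 - 10}{- \frac{37}{3}} = 3 \left(\left(-3\right) \left(- \frac{3}{37}\right)\right) = 3 \cdot \frac{9}{37} = \frac{27}{37}$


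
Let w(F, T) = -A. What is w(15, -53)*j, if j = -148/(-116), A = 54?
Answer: -1998/29 ≈ -68.896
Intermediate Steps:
w(F, T) = -54 (w(F, T) = -1*54 = -54)
j = 37/29 (j = -148*(-1/116) = 37/29 ≈ 1.2759)
w(15, -53)*j = -54*37/29 = -1998/29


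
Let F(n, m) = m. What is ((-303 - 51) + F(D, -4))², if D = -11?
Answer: 128164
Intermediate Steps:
((-303 - 51) + F(D, -4))² = ((-303 - 51) - 4)² = (-354 - 4)² = (-358)² = 128164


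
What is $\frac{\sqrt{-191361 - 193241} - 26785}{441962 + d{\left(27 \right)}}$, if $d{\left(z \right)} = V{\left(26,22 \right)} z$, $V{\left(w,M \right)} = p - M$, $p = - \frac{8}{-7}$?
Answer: $- \frac{187495}{3089792} + \frac{7 i \sqrt{384602}}{3089792} \approx -0.060682 + 0.001405 i$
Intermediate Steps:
$p = \frac{8}{7}$ ($p = \left(-8\right) \left(- \frac{1}{7}\right) = \frac{8}{7} \approx 1.1429$)
$V{\left(w,M \right)} = \frac{8}{7} - M$
$d{\left(z \right)} = - \frac{146 z}{7}$ ($d{\left(z \right)} = \left(\frac{8}{7} - 22\right) z = - \frac{146 z}{7}$)
$\frac{\sqrt{-191361 - 193241} - 26785}{441962 + d{\left(27 \right)}} = \frac{\sqrt{-191361 - 193241} - 26785}{441962 - \frac{3942}{7}} = \frac{\sqrt{-384602} - 26785}{441962 - \frac{3942}{7}} = \frac{i \sqrt{384602} - 26785}{\frac{3089792}{7}} = \left(-26785 + i \sqrt{384602}\right) \frac{7}{3089792} = - \frac{187495}{3089792} + \frac{7 i \sqrt{384602}}{3089792}$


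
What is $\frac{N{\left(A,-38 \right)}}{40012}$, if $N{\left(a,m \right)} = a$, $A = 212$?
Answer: $\frac{53}{10003} \approx 0.0052984$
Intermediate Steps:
$\frac{N{\left(A,-38 \right)}}{40012} = \frac{212}{40012} = 212 \cdot \frac{1}{40012} = \frac{53}{10003}$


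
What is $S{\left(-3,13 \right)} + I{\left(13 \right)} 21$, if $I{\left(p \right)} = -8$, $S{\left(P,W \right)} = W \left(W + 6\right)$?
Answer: $79$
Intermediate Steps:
$S{\left(P,W \right)} = W \left(6 + W\right)$
$S{\left(-3,13 \right)} + I{\left(13 \right)} 21 = 13 \left(6 + 13\right) - 168 = 13 \cdot 19 - 168 = 247 - 168 = 79$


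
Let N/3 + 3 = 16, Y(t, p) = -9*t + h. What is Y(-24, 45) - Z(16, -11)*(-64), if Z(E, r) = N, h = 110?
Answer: 2822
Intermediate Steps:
Y(t, p) = 110 - 9*t (Y(t, p) = -9*t + 110 = 110 - 9*t)
N = 39 (N = -9 + 3*16 = -9 + 48 = 39)
Z(E, r) = 39
Y(-24, 45) - Z(16, -11)*(-64) = (110 - 9*(-24)) - 39*(-64) = (110 + 216) - 1*(-2496) = 326 + 2496 = 2822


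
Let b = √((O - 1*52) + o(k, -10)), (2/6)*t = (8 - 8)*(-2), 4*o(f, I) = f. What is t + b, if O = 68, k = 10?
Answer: √74/2 ≈ 4.3012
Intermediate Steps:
o(f, I) = f/4
t = 0 (t = 3*((8 - 8)*(-2)) = 3*(0*(-2)) = 3*0 = 0)
b = √74/2 (b = √((68 - 1*52) + (¼)*10) = √((68 - 52) + 5/2) = √(16 + 5/2) = √(37/2) = √74/2 ≈ 4.3012)
t + b = 0 + √74/2 = √74/2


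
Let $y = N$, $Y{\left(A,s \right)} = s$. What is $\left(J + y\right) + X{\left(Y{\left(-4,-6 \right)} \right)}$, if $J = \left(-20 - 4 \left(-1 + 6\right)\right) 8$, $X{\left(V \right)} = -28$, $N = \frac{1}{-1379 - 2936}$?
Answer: $- \frac{1501621}{4315} \approx -348.0$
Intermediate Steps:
$N = - \frac{1}{4315}$ ($N = \frac{1}{-4315} = - \frac{1}{4315} \approx -0.00023175$)
$y = - \frac{1}{4315} \approx -0.00023175$
$J = -320$ ($J = \left(-20 - 20\right) 8 = \left(-40\right) 8 = -320$)
$\left(J + y\right) + X{\left(Y{\left(-4,-6 \right)} \right)} = \left(-320 - \frac{1}{4315}\right) - 28 = - \frac{1380801}{4315} - 28 = - \frac{1501621}{4315}$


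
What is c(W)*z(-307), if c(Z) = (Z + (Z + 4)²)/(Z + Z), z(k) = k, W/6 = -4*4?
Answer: 160561/12 ≈ 13380.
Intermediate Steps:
W = -96 (W = 6*(-4*4) = 6*(-16) = -96)
c(Z) = (Z + (4 + Z)²)/(2*Z) (c(Z) = (Z + (4 + Z)²)/((2*Z)) = (Z + (4 + Z)²)*(1/(2*Z)) = (Z + (4 + Z)²)/(2*Z))
c(W)*z(-307) = ((½)*(-96 + (4 - 96)²)/(-96))*(-307) = ((½)*(-1/96)*(-96 + (-92)²))*(-307) = ((½)*(-1/96)*(-96 + 8464))*(-307) = ((½)*(-1/96)*8368)*(-307) = -523/12*(-307) = 160561/12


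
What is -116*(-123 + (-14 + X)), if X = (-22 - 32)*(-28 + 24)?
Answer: -9164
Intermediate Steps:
X = 216 (X = -54*(-4) = 216)
-116*(-123 + (-14 + X)) = -116*(-123 + (-14 + 216)) = -116*(-123 + 202) = -116*79 = -9164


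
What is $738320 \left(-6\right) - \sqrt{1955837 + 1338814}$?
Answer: $-4429920 - \sqrt{3294651} \approx -4.4317 \cdot 10^{6}$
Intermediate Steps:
$738320 \left(-6\right) - \sqrt{1955837 + 1338814} = -4429920 - \sqrt{3294651}$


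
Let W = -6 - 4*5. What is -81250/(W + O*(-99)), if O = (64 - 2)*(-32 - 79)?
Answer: -40625/340646 ≈ -0.11926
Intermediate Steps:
O = -6882 (O = 62*(-111) = -6882)
W = -26 (W = -6 - 20 = -26)
-81250/(W + O*(-99)) = -81250/(-26 - 6882*(-99)) = -81250/(-26 + 681318) = -81250/681292 = -81250*1/681292 = -40625/340646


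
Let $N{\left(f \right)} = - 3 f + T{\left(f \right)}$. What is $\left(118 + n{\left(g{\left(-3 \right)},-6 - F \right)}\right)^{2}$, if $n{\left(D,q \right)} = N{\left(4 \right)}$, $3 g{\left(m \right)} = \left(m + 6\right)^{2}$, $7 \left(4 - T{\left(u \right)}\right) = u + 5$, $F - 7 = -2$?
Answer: $\frac{579121}{49} \approx 11819.0$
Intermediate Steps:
$F = 5$ ($F = 7 - 2 = 5$)
$T{\left(u \right)} = \frac{23}{7} - \frac{u}{7}$ ($T{\left(u \right)} = 4 - \frac{u + 5}{7} = 4 - \frac{5 + u}{7} = 4 - \left(\frac{5}{7} + \frac{u}{7}\right) = \frac{23}{7} - \frac{u}{7}$)
$g{\left(m \right)} = \frac{\left(6 + m\right)^{2}}{3}$ ($g{\left(m \right)} = \frac{\left(m + 6\right)^{2}}{3} = \frac{\left(6 + m\right)^{2}}{3}$)
$N{\left(f \right)} = \frac{23}{7} - \frac{22 f}{7}$ ($N{\left(f \right)} = - 3 f - \left(- \frac{23}{7} + \frac{f}{7}\right) = \frac{23}{7} - \frac{22 f}{7}$)
$n{\left(D,q \right)} = - \frac{65}{7}$ ($n{\left(D,q \right)} = \frac{23}{7} - \frac{88}{7} = - \frac{65}{7}$)
$\left(118 + n{\left(g{\left(-3 \right)},-6 - F \right)}\right)^{2} = \left(118 - \frac{65}{7}\right)^{2} = \left(\frac{761}{7}\right)^{2} = \frac{579121}{49}$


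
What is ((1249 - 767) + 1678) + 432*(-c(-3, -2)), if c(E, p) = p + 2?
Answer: 2160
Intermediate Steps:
c(E, p) = 2 + p
((1249 - 767) + 1678) + 432*(-c(-3, -2)) = ((1249 - 767) + 1678) + 432*(-(2 - 2)) = (482 + 1678) + 432*(-1*0) = 2160 + 432*0 = 2160 + 0 = 2160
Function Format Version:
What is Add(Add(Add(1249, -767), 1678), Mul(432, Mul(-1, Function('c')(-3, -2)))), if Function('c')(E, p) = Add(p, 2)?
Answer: 2160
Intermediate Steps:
Function('c')(E, p) = Add(2, p)
Add(Add(Add(1249, -767), 1678), Mul(432, Mul(-1, Function('c')(-3, -2)))) = Add(Add(Add(1249, -767), 1678), Mul(432, Mul(-1, Add(2, -2)))) = Add(Add(482, 1678), Mul(432, Mul(-1, 0))) = Add(2160, Mul(432, 0)) = Add(2160, 0) = 2160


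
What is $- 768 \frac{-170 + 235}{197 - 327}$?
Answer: $384$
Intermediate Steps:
$- 768 \frac{-170 + 235}{197 - 327} = - 768 \frac{65}{-130} = - 768 \cdot 65 \left(- \frac{1}{130}\right) = \left(-768\right) \left(- \frac{1}{2}\right) = 384$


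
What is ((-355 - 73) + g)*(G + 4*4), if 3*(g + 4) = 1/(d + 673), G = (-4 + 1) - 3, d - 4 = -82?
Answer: -1542238/357 ≈ -4320.0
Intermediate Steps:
d = -78 (d = 4 - 82 = -78)
G = -6 (G = -3 - 3 = -6)
g = -7139/1785 (g = -4 + 1/(3*(-78 + 673)) = -4 + (⅓)/595 = -4 + (⅓)*(1/595) = -4 + 1/1785 = -7139/1785 ≈ -3.9994)
((-355 - 73) + g)*(G + 4*4) = ((-355 - 73) - 7139/1785)*(-6 + 4*4) = (-428 - 7139/1785)*(-6 + 16) = -771119/1785*10 = -1542238/357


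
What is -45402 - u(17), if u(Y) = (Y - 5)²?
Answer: -45546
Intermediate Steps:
u(Y) = (-5 + Y)²
-45402 - u(17) = -45402 - (-5 + 17)² = -45402 - 1*12² = -45402 - 1*144 = -45402 - 144 = -45546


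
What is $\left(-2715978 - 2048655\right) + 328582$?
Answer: $-4436051$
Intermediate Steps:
$\left(-2715978 - 2048655\right) + 328582 = -4764633 + 328582 = -4436051$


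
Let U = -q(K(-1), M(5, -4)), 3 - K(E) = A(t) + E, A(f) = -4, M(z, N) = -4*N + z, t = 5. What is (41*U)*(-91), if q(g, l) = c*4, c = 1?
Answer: 14924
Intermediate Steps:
M(z, N) = z - 4*N
K(E) = 7 - E (K(E) = 3 - (-4 + E) = 3 + (4 - E) = 7 - E)
q(g, l) = 4 (q(g, l) = 1*4 = 4)
U = -4 (U = -1*4 = -4)
(41*U)*(-91) = (41*(-4))*(-91) = -164*(-91) = 14924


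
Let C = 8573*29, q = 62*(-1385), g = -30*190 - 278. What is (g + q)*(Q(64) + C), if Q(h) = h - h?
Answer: -22834974216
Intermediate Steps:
Q(h) = 0
g = -5978 (g = -5700 - 278 = -5978)
q = -85870
C = 248617
(g + q)*(Q(64) + C) = (-5978 - 85870)*(0 + 248617) = -91848*248617 = -22834974216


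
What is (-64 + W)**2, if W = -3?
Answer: 4489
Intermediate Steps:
(-64 + W)**2 = (-64 - 3)**2 = (-67)**2 = 4489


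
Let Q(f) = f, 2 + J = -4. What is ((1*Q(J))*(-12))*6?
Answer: 432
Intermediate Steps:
J = -6 (J = -2 - 4 = -6)
((1*Q(J))*(-12))*6 = ((1*(-6))*(-12))*6 = -6*(-12)*6 = 72*6 = 432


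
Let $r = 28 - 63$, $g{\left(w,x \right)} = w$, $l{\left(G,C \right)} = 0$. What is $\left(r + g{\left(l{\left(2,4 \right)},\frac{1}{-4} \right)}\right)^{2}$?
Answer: $1225$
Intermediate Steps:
$r = -35$ ($r = 28 - 63 = -35$)
$\left(r + g{\left(l{\left(2,4 \right)},\frac{1}{-4} \right)}\right)^{2} = \left(-35 + 0\right)^{2} = \left(-35\right)^{2} = 1225$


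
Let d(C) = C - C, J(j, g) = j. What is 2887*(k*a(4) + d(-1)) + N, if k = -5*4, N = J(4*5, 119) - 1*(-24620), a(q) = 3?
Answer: -148580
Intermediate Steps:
d(C) = 0
N = 24640 (N = 4*5 - 1*(-24620) = 20 + 24620 = 24640)
k = -20
2887*(k*a(4) + d(-1)) + N = 2887*(-20*3 + 0) + 24640 = 2887*(-60 + 0) + 24640 = 2887*(-60) + 24640 = -173220 + 24640 = -148580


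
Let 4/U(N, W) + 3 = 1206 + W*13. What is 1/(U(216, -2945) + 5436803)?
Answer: 18541/100803764421 ≈ 1.8393e-7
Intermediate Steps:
U(N, W) = 4/(1203 + 13*W) (U(N, W) = 4/(-3 + (1206 + W*13)) = 4/(-3 + (1206 + 13*W)) = 4/(1203 + 13*W))
1/(U(216, -2945) + 5436803) = 1/(4/(1203 + 13*(-2945)) + 5436803) = 1/(4/(1203 - 38285) + 5436803) = 1/(4/(-37082) + 5436803) = 1/(4*(-1/37082) + 5436803) = 1/(-2/18541 + 5436803) = 1/(100803764421/18541) = 18541/100803764421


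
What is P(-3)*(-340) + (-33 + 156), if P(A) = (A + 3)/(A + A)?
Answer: 123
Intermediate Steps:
P(A) = (3 + A)/(2*A) (P(A) = (3 + A)/((2*A)) = (3 + A)*(1/(2*A)) = (3 + A)/(2*A))
P(-3)*(-340) + (-33 + 156) = ((½)*(3 - 3)/(-3))*(-340) + (-33 + 156) = ((½)*(-⅓)*0)*(-340) + 123 = 0*(-340) + 123 = 0 + 123 = 123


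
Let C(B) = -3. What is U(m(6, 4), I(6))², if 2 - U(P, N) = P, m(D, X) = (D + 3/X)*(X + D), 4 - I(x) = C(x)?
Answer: 17161/4 ≈ 4290.3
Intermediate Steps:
I(x) = 7 (I(x) = 4 - 1*(-3) = 4 + 3 = 7)
m(D, X) = (D + X)*(D + 3/X) (m(D, X) = (D + 3/X)*(D + X) = (D + X)*(D + 3/X))
U(P, N) = 2 - P
U(m(6, 4), I(6))² = (2 - (3 + 6² + 6*4 + 3*6/4))² = (2 - (3 + 36 + 24 + 3*6*(¼)))² = (2 - (3 + 36 + 24 + 9/2))² = (2 - 1*135/2)² = (2 - 135/2)² = (-131/2)² = 17161/4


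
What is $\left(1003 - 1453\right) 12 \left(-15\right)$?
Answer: $81000$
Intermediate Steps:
$\left(1003 - 1453\right) 12 \left(-15\right) = \left(-450\right) \left(-180\right) = 81000$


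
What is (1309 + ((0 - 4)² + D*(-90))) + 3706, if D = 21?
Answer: 3141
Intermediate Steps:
(1309 + ((0 - 4)² + D*(-90))) + 3706 = (1309 + ((0 - 4)² + 21*(-90))) + 3706 = (1309 + ((-4)² - 1890)) + 3706 = (1309 + (16 - 1890)) + 3706 = (1309 - 1874) + 3706 = -565 + 3706 = 3141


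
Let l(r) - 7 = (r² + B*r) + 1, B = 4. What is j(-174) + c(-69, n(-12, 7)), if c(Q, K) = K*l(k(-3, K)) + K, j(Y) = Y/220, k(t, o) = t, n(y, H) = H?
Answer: 4533/110 ≈ 41.209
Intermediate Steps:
j(Y) = Y/220 (j(Y) = Y*(1/220) = Y/220)
l(r) = 8 + r² + 4*r (l(r) = 7 + ((r² + 4*r) + 1) = 7 + (1 + r² + 4*r) = 8 + r² + 4*r)
c(Q, K) = 6*K (c(Q, K) = K*(8 + (-3)² + 4*(-3)) + K = K*(8 + 9 - 12) + K = K*5 + K = 5*K + K = 6*K)
j(-174) + c(-69, n(-12, 7)) = (1/220)*(-174) + 6*7 = -87/110 + 42 = 4533/110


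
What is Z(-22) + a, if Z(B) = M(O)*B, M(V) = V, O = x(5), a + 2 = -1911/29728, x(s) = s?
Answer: -3331447/29728 ≈ -112.06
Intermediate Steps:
a = -61367/29728 (a = -2 - 1911/29728 = -61367/29728 ≈ -2.0643)
O = 5
Z(B) = 5*B
Z(-22) + a = 5*(-22) - 61367/29728 = -110 - 61367/29728 = -3331447/29728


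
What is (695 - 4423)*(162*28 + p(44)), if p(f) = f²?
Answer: -24127616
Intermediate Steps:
(695 - 4423)*(162*28 + p(44)) = (695 - 4423)*(162*28 + 44²) = -3728*(4536 + 1936) = -3728*6472 = -24127616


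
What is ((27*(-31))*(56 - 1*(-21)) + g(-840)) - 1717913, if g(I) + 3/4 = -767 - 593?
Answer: -7134891/4 ≈ -1.7837e+6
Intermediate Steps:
g(I) = -5443/4 (g(I) = -3/4 + (-767 - 593) = -3/4 - 1360 = -5443/4)
((27*(-31))*(56 - 1*(-21)) + g(-840)) - 1717913 = ((27*(-31))*(56 - 1*(-21)) - 5443/4) - 1717913 = (-837*(56 + 21) - 5443/4) - 1717913 = (-837*77 - 5443/4) - 1717913 = (-64449 - 5443/4) - 1717913 = -263239/4 - 1717913 = -7134891/4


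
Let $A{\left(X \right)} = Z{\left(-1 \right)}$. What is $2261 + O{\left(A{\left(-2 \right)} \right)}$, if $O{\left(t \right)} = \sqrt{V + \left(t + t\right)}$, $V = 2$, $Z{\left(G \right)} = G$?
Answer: $2261$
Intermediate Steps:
$A{\left(X \right)} = -1$
$O{\left(t \right)} = \sqrt{2 + 2 t}$ ($O{\left(t \right)} = \sqrt{2 + \left(t + t\right)} = \sqrt{2 + 2 t}$)
$2261 + O{\left(A{\left(-2 \right)} \right)} = 2261 + \sqrt{2 + 2 \left(-1\right)} = 2261 + \sqrt{2 - 2} = 2261 + \sqrt{0} = 2261 + 0 = 2261$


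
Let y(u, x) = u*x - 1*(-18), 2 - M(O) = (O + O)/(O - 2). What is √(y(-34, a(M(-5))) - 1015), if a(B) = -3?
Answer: I*√895 ≈ 29.917*I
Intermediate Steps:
M(O) = 2 - 2*O/(-2 + O) (M(O) = 2 - (O + O)/(O - 2) = 2 - 2*O/(-2 + O))
y(u, x) = 18 + u*x (y(u, x) = u*x + 18 = 18 + u*x)
√(y(-34, a(M(-5))) - 1015) = √((18 - 34*(-3)) - 1015) = √((18 + 102) - 1015) = √(120 - 1015) = √(-895) = I*√895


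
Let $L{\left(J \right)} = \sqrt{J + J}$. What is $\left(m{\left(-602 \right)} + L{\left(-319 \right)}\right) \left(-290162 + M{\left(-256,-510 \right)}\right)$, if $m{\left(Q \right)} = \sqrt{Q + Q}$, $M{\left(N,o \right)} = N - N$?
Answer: $290162 i \left(- \sqrt{638} - 2 \sqrt{301}\right) \approx - 1.7397 \cdot 10^{7} i$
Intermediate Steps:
$M{\left(N,o \right)} = 0$
$L{\left(J \right)} = \sqrt{2} \sqrt{J}$ ($L{\left(J \right)} = \sqrt{2 J} = \sqrt{2} \sqrt{J}$)
$m{\left(Q \right)} = \sqrt{2} \sqrt{Q}$ ($m{\left(Q \right)} = \sqrt{2 Q} = \sqrt{2} \sqrt{Q}$)
$\left(m{\left(-602 \right)} + L{\left(-319 \right)}\right) \left(-290162 + M{\left(-256,-510 \right)}\right) = \left(\sqrt{2} \sqrt{-602} + \sqrt{2} \sqrt{-319}\right) \left(-290162 + 0\right) = \left(\sqrt{2} i \sqrt{602} + \sqrt{2} i \sqrt{319}\right) \left(-290162\right) = \left(2 i \sqrt{301} + i \sqrt{638}\right) \left(-290162\right) = \left(i \sqrt{638} + 2 i \sqrt{301}\right) \left(-290162\right) = - 580324 i \sqrt{301} - 290162 i \sqrt{638}$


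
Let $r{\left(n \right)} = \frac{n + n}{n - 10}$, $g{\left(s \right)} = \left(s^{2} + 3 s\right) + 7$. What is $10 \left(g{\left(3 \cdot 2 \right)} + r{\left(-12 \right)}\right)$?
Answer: $\frac{6830}{11} \approx 620.91$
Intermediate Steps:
$g{\left(s \right)} = 7 + s^{2} + 3 s$
$r{\left(n \right)} = \frac{2 n}{-10 + n}$
$10 \left(g{\left(3 \cdot 2 \right)} + r{\left(-12 \right)}\right) = 10 \left(\left(7 + \left(3 \cdot 2\right)^{2} + 3 \cdot 3 \cdot 2\right) + 2 \left(-12\right) \frac{1}{-10 - 12}\right) = 10 \left(\left(7 + 6^{2} + 3 \cdot 6\right) + 2 \left(-12\right) \frac{1}{-22}\right) = 10 \left(\left(7 + 36 + 18\right) + 2 \left(-12\right) \left(- \frac{1}{22}\right)\right) = 10 \left(61 + \frac{12}{11}\right) = 10 \cdot \frac{683}{11} = \frac{6830}{11}$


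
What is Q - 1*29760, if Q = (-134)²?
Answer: -11804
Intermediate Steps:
Q = 17956
Q - 1*29760 = 17956 - 1*29760 = 17956 - 29760 = -11804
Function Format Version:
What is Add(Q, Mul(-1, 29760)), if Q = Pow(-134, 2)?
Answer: -11804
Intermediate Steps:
Q = 17956
Add(Q, Mul(-1, 29760)) = Add(17956, Mul(-1, 29760)) = Add(17956, -29760) = -11804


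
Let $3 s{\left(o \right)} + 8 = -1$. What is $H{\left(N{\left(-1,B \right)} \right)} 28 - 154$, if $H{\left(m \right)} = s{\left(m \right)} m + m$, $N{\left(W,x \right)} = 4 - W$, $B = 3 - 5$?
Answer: $-434$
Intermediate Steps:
$B = -2$
$s{\left(o \right)} = -3$ ($s{\left(o \right)} = - \frac{8}{3} + \frac{1}{3} \left(-1\right) = - \frac{8}{3} - \frac{1}{3} = -3$)
$H{\left(m \right)} = - 2 m$ ($H{\left(m \right)} = - 3 m + m = - 2 m$)
$H{\left(N{\left(-1,B \right)} \right)} 28 - 154 = - 2 \left(4 - -1\right) 28 - 154 = - 2 \left(4 + 1\right) 28 - 154 = \left(-2\right) 5 \cdot 28 - 154 = \left(-10\right) 28 - 154 = -280 - 154 = -434$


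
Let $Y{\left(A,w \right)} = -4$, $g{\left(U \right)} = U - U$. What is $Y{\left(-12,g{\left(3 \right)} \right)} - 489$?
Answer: $-493$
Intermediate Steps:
$g{\left(U \right)} = 0$
$Y{\left(-12,g{\left(3 \right)} \right)} - 489 = -4 - 489 = -493$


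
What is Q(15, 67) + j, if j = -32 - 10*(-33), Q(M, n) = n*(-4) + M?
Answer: 45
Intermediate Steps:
Q(M, n) = M - 4*n (Q(M, n) = -4*n + M = M - 4*n)
j = 298 (j = -32 + 330 = 298)
Q(15, 67) + j = (15 - 4*67) + 298 = (15 - 268) + 298 = -253 + 298 = 45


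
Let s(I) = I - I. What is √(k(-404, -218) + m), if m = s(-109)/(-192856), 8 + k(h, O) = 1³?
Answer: I*√7 ≈ 2.6458*I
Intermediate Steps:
s(I) = 0
k(h, O) = -7 (k(h, O) = -8 + 1³ = -8 + 1 = -7)
m = 0 (m = 0/(-192856) = 0*(-1/192856) = 0)
√(k(-404, -218) + m) = √(-7 + 0) = √(-7) = I*√7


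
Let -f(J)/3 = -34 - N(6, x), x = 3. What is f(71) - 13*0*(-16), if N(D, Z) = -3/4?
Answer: 399/4 ≈ 99.750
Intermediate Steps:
N(D, Z) = -¾ (N(D, Z) = -3*¼ = -¾)
f(J) = 399/4 (f(J) = -3*(-34 - 1*(-¾)) = -3*(-34 + ¾) = -3*(-133/4) = 399/4)
f(71) - 13*0*(-16) = 399/4 - 13*0*(-16) = 399/4 - 0*(-16) = 399/4 - 1*0 = 399/4 + 0 = 399/4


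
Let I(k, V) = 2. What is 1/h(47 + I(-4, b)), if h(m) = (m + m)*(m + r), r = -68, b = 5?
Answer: -1/1862 ≈ -0.00053706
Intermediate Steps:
h(m) = 2*m*(-68 + m) (h(m) = (m + m)*(m - 68) = (2*m)*(-68 + m) = 2*m*(-68 + m))
1/h(47 + I(-4, b)) = 1/(2*(47 + 2)*(-68 + (47 + 2))) = 1/(2*49*(-68 + 49)) = 1/(2*49*(-19)) = 1/(-1862) = -1/1862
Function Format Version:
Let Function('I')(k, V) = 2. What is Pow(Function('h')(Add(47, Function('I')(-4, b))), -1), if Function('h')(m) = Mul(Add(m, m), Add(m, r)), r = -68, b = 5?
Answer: Rational(-1, 1862) ≈ -0.00053706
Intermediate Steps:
Function('h')(m) = Mul(2, m, Add(-68, m)) (Function('h')(m) = Mul(Add(m, m), Add(m, -68)) = Mul(Mul(2, m), Add(-68, m)) = Mul(2, m, Add(-68, m)))
Pow(Function('h')(Add(47, Function('I')(-4, b))), -1) = Pow(Mul(2, Add(47, 2), Add(-68, Add(47, 2))), -1) = Pow(Mul(2, 49, Add(-68, 49)), -1) = Pow(Mul(2, 49, -19), -1) = Pow(-1862, -1) = Rational(-1, 1862)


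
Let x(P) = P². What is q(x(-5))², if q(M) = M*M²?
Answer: 244140625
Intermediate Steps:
q(M) = M³
q(x(-5))² = (((-5)²)³)² = (25³)² = 15625² = 244140625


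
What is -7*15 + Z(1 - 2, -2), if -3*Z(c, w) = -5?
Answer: -310/3 ≈ -103.33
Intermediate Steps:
Z(c, w) = 5/3 (Z(c, w) = -1/3*(-5) = 5/3)
-7*15 + Z(1 - 2, -2) = -7*15 + 5/3 = -105 + 5/3 = -310/3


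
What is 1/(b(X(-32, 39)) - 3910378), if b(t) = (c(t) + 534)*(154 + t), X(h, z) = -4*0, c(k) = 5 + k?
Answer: -1/3827372 ≈ -2.6128e-7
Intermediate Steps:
X(h, z) = 0
b(t) = (154 + t)*(539 + t) (b(t) = ((5 + t) + 534)*(154 + t) = (539 + t)*(154 + t) = (154 + t)*(539 + t))
1/(b(X(-32, 39)) - 3910378) = 1/((83006 + 0² + 693*0) - 3910378) = 1/((83006 + 0 + 0) - 3910378) = 1/(83006 - 3910378) = 1/(-3827372) = -1/3827372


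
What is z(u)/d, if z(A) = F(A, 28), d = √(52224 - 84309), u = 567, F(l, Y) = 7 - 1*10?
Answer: I*√3565/3565 ≈ 0.016748*I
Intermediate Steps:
F(l, Y) = -3 (F(l, Y) = 7 - 10 = -3)
d = 3*I*√3565 (d = √(-32085) = 3*I*√3565 ≈ 179.12*I)
z(A) = -3
z(u)/d = -3*(-I*√3565/10695) = -(-1)*I*√3565/3565 = I*√3565/3565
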